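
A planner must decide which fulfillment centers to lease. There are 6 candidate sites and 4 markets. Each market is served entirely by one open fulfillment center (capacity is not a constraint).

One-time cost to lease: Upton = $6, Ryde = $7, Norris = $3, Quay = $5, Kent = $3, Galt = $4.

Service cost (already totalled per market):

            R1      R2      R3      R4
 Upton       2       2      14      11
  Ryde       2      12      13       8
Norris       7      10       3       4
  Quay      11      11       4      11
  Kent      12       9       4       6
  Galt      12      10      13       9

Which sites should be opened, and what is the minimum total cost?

For any fixed open set, each market goes to its cheapest open site; total = fixed + service.
{Upton, Norris}: R1→Upton 2, R2→Upton 2, R3→Norris 3, R4→Norris 4. Service 11; fixed 9; total 20.
{Upton, Norris, Kent}: R1→Upton 2, R2→Upton 2, R3→Norris 3, R4→Norris 4. Service 11; fixed 12; total 23.
{Upton, Kent}: service 14 + fixed 9 = 23
{Upton, Ryde, Norris, Quay, Kent, Galt}: service 11 + fixed 28 = 39
No other subset beats 20.

Open Upton and Norris; minimum total cost 20.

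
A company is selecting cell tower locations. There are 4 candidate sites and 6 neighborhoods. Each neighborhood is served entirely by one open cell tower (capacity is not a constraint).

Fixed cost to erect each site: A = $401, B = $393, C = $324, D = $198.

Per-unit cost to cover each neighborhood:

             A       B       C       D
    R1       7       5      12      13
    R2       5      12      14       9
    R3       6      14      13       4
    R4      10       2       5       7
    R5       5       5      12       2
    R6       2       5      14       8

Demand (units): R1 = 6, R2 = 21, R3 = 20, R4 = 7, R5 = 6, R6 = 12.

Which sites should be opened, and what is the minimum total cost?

Open D only; minimum total cost 702.

For any fixed open set, each neighborhood goes to its cheapest open site; total = fixed + service.
{D}: R1→D 13·6=78, R2→D 9·21=189, R3→D 4·20=80, R4→D 7·7=49, R5→D 2·6=12, R6→D 8·12=96. Service 504; fixed 198; total 702.
{A}: R1→A 7·6=42, R2→A 5·21=105, R3→A 6·20=120, R4→A 10·7=70, R5→A 5·6=30, R6→A 2·12=24. Service 391; fixed 401; total 792.
{A, D}: service 312 + fixed 599 = 911
{A, B, C, D}: service 265 + fixed 1316 = 1581
(All 15 nonempty subsets were checked; D only is lowest.)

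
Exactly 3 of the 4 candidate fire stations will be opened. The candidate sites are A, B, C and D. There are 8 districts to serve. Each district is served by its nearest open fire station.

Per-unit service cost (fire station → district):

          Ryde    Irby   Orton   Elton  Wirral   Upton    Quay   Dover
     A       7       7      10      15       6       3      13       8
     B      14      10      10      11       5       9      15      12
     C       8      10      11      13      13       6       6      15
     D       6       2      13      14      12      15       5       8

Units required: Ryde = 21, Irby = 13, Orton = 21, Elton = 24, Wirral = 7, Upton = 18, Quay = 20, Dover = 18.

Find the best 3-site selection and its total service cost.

With exactly 3 open, each district uses its cheapest among the chosen.
{A, B, D}: Ryde→D 6·21=126, Irby→D 2·13=26, Orton→A 10·21=210, Elton→B 11·24=264, Wirral→B 5·7=35, Upton→A 3·18=54, Quay→D 5·20=100, Dover→A 8·18=144. Service cost 959.
{B, C, D}: service cost 1013
{A, C, D}: service cost 1014
Among all 4 size-3 choices, {A, B, D} is lowest.

Choose A, B and D; total service cost 959.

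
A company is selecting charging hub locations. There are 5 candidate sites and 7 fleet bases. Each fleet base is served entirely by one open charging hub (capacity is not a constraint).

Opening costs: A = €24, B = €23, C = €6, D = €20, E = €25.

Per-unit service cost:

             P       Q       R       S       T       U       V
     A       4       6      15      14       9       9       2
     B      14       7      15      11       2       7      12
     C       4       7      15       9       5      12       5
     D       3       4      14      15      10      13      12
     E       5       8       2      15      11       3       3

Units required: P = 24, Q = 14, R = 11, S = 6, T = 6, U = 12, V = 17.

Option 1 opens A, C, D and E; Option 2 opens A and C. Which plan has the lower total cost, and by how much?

Option 1: {A, C, D, E}: P→D 3·24=72, Q→D 4·14=56, R→E 2·11=22, S→C 9·6=54, T→C 5·6=30, U→E 3·12=36, V→A 2·17=34. Service 304; fixed 75; total 379.
Option 2: {A, C}: P→A 4·24=96, Q→A 6·14=84, R→A 15·11=165, S→C 9·6=54, T→C 5·6=30, U→A 9·12=108, V→A 2·17=34. Service 571; fixed 30; total 601.
Difference: |379 − 601| = 222.

Option 1 is cheaper by 222.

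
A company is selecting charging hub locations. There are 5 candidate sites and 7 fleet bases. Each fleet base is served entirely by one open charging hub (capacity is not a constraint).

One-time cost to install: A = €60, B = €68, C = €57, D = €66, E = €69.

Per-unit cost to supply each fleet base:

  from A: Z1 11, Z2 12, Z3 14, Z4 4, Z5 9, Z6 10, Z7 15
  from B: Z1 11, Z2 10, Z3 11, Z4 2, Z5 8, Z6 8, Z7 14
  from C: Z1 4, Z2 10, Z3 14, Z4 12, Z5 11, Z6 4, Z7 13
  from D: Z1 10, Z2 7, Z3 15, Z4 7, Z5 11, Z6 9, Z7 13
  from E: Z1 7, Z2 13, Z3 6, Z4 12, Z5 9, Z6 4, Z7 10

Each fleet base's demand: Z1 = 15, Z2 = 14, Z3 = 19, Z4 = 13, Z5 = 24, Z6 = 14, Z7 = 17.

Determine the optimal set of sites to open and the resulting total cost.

Open B and E; minimum total cost 940.

For any fixed open set, each fleet base goes to its cheapest open site; total = fixed + service.
{B, E}: Z1→E 7·15=105, Z2→B 10·14=140, Z3→E 6·19=114, Z4→B 2·13=26, Z5→B 8·24=192, Z6→E 4·14=56, Z7→E 10·17=170. Service 803; fixed 137; total 940.
{B, C, E}: service 758 + fixed 194 = 952
{B, D, E}: service 761 + fixed 203 = 964
{A, B, C, D, E}: service 716 + fixed 320 = 1036
No other subset beats 940.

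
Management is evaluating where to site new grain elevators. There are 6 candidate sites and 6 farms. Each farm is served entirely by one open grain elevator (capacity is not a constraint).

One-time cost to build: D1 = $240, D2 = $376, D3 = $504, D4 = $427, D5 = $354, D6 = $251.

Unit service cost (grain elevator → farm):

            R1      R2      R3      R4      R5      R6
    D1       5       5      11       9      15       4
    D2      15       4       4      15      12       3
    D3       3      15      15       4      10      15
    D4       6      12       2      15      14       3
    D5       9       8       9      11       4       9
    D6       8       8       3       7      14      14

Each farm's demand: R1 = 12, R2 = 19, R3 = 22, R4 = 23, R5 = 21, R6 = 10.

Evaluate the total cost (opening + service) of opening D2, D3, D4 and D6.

Total cost: 2046

Each farm is assigned to its cheapest site among the open ones.
{D2, D3, D4, D6}: R1→D3 3·12=36, R2→D2 4·19=76, R3→D4 2·22=44, R4→D3 4·23=92, R5→D3 10·21=210, R6→D2 3·10=30. Service 488; fixed 1558; total 2046.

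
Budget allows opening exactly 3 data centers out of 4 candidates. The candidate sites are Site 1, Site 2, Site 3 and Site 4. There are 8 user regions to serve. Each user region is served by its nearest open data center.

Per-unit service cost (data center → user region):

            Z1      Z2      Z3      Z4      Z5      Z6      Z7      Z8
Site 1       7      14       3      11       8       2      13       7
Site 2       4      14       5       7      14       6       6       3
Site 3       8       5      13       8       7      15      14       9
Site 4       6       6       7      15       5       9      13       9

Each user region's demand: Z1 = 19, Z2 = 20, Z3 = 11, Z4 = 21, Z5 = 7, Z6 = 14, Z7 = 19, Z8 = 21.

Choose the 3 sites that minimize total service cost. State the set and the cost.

Choose Site 1, Site 2 and Site 3; total service cost 610.

With exactly 3 open, each user region uses its cheapest among the chosen.
{Site 1, Site 2, Site 3}: Z1→Site 2 4·19=76, Z2→Site 3 5·20=100, Z3→Site 1 3·11=33, Z4→Site 2 7·21=147, Z5→Site 3 7·7=49, Z6→Site 1 2·14=28, Z7→Site 2 6·19=114, Z8→Site 2 3·21=63. Service cost 610.
{Site 1, Site 2, Site 4}: service cost 616
{Site 2, Site 3, Site 4}: service cost 674
Among all 4 size-3 choices, {Site 1, Site 2, Site 3} is lowest.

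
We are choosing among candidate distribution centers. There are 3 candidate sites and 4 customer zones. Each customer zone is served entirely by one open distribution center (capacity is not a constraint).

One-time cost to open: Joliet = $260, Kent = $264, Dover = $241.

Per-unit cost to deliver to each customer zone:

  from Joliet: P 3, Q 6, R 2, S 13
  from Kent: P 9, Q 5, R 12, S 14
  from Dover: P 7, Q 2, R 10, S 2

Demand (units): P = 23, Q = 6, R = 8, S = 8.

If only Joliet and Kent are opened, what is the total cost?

Total cost: 743

Each customer zone is assigned to its cheapest site among the open ones.
{Joliet, Kent}: P→Joliet 3·23=69, Q→Kent 5·6=30, R→Joliet 2·8=16, S→Joliet 13·8=104. Service 219; fixed 524; total 743.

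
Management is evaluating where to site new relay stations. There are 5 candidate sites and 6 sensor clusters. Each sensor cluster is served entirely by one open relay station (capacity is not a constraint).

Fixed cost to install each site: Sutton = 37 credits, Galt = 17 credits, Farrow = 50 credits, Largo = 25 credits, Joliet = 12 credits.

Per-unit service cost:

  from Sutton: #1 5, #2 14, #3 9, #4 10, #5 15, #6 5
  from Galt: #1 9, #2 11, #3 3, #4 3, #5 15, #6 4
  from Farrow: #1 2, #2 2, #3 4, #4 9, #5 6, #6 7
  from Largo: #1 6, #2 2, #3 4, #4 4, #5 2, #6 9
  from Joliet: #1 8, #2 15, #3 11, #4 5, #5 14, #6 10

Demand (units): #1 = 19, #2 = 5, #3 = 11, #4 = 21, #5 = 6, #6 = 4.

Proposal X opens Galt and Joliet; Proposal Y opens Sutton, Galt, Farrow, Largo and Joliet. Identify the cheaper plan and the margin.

Proposal X: {Galt, Joliet}: #1→Joliet 8·19=152, #2→Galt 11·5=55, #3→Galt 3·11=33, #4→Galt 3·21=63, #5→Joliet 14·6=84, #6→Galt 4·4=16. Service 403; fixed 29; total 432.
Proposal Y: {Sutton, Galt, Farrow, Largo, Joliet}: #1→Farrow 2·19=38, #2→Farrow 2·5=10, #3→Galt 3·11=33, #4→Galt 3·21=63, #5→Largo 2·6=12, #6→Galt 4·4=16. Service 172; fixed 141; total 313.
Difference: |432 − 313| = 119.

Proposal Y is cheaper by 119.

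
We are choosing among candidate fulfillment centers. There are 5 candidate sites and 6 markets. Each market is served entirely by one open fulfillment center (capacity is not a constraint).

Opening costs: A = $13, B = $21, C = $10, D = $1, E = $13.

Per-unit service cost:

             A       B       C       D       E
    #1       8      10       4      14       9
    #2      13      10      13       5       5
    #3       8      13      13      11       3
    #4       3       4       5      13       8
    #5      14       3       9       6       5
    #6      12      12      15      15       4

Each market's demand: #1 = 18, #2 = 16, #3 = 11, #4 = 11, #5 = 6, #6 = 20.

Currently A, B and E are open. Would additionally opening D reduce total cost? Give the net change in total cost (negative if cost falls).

No — net change +1 (cost rises by 1).

Current service cost with {A, B, E}: 388.
Adding D: each market re-picks its cheapest; new service cost 388, saving 0.
Extra fixed cost: 1. Net change = 1 − 0 = 1.
(Totals: 435 → 436.)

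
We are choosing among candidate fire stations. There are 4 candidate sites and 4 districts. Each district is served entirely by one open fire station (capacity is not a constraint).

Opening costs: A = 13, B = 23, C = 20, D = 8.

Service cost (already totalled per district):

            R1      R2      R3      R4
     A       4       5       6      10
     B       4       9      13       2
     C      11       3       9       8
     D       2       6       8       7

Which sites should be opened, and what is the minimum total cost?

Open D only; minimum total cost 31.

For any fixed open set, each district goes to its cheapest open site; total = fixed + service.
{D}: R1→D 2, R2→D 6, R3→D 8, R4→D 7. Service 23; fixed 8; total 31.
{A}: service 25 + fixed 13 = 38
{A, D}: service 20 + fixed 21 = 41
{A, B, C, D}: R1→D 2, R2→C 3, R3→A 6, R4→B 2. Service 13; fixed 64; total 77.
No other subset beats 31.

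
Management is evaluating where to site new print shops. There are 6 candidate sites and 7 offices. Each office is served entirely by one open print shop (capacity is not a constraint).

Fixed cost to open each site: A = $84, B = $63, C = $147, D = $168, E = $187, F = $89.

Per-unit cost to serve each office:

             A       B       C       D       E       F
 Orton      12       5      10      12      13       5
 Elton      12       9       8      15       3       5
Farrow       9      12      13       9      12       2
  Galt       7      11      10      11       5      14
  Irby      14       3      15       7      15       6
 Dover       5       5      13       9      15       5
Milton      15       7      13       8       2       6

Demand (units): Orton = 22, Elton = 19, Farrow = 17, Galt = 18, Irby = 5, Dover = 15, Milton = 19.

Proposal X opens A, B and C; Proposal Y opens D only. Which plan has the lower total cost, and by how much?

Proposal X is cheaper by 332.

Proposal X: {A, B, C}: Orton→B 5·22=110, Elton→C 8·19=152, Farrow→A 9·17=153, Galt→A 7·18=126, Irby→B 3·5=15, Dover→A 5·15=75, Milton→B 7·19=133. Service 764; fixed 294; total 1058.
Proposal Y: {D}: Orton→D 12·22=264, Elton→D 15·19=285, Farrow→D 9·17=153, Galt→D 11·18=198, Irby→D 7·5=35, Dover→D 9·15=135, Milton→D 8·19=152. Service 1222; fixed 168; total 1390.
Difference: |1058 − 1390| = 332.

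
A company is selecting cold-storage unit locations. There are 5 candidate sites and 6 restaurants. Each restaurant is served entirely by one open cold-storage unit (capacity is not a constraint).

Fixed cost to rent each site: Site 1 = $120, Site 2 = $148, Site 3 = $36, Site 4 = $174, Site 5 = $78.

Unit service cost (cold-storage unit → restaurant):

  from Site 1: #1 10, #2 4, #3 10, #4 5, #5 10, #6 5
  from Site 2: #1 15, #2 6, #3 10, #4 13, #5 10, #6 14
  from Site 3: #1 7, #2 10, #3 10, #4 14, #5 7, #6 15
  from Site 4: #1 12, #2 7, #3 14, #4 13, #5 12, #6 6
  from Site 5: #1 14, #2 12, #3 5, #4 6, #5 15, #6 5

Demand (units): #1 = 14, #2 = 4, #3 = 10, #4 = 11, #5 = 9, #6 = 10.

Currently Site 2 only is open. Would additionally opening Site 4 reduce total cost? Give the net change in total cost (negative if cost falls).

No — net change +52 (cost rises by 52).

Current service cost with {Site 2}: 707.
Adding Site 4: each restaurant re-picks its cheapest; new service cost 585, saving 122.
Extra fixed cost: 174. Net change = 174 − 122 = 52.
(Totals: 855 → 907.)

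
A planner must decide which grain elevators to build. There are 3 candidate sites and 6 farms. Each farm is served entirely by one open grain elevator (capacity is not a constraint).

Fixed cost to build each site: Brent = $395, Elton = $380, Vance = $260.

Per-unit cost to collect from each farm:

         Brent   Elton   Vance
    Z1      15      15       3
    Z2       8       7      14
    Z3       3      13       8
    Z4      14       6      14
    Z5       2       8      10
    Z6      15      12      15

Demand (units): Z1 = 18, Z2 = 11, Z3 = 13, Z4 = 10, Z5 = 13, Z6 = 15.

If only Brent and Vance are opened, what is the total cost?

Total cost: 1227

Each farm is assigned to its cheapest site among the open ones.
{Brent, Vance}: Z1→Vance 3·18=54, Z2→Brent 8·11=88, Z3→Brent 3·13=39, Z4→Brent 14·10=140, Z5→Brent 2·13=26, Z6→Brent 15·15=225. Service 572; fixed 655; total 1227.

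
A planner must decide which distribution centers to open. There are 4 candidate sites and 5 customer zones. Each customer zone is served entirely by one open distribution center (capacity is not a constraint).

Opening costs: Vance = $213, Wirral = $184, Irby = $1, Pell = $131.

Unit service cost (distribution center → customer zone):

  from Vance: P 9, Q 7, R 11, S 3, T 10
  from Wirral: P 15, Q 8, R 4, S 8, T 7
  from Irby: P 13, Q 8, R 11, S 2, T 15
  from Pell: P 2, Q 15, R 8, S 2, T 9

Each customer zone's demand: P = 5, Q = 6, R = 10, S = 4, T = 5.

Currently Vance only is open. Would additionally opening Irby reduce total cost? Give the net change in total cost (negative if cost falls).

Current service cost with {Vance}: 259.
Adding Irby: each customer zone re-picks its cheapest; new service cost 255, saving 4.
Extra fixed cost: 1. Net change = 1 − 4 = -3.
(Totals: 472 → 469.)

Yes — net change −3 (cost falls by 3).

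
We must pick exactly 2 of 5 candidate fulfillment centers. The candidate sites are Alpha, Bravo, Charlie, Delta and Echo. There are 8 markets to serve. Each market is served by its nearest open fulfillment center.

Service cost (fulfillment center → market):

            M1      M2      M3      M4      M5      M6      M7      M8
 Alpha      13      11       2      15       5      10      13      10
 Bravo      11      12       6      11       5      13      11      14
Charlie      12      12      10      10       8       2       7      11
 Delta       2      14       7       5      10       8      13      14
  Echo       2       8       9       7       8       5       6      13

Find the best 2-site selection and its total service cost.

Choose Alpha and Echo; total service cost 45.

With exactly 2 open, each market uses its cheapest among the chosen.
{Alpha, Echo}: M1→Echo 2, M2→Echo 8, M3→Alpha 2, M4→Echo 7, M5→Alpha 5, M6→Echo 5, M7→Echo 6, M8→Alpha 10. Service cost 45.
{Bravo, Echo}: service cost 52
{Charlie, Echo}: service cost 53
Among all 10 size-2 choices, {Alpha, Echo} is lowest.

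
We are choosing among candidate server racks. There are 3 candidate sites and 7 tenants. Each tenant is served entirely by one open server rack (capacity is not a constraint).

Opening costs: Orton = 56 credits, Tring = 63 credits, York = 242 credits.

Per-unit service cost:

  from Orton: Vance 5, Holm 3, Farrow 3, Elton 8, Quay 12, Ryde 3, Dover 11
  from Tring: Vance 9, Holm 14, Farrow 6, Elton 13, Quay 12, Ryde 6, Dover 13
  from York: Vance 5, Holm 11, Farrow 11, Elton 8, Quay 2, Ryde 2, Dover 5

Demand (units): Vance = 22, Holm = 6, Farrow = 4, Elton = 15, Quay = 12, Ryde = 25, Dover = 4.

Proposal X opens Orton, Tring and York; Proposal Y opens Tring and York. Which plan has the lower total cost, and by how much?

Proposal X is cheaper by 4.

Proposal X: {Orton, Tring, York}: Vance→Orton 5·22=110, Holm→Orton 3·6=18, Farrow→Orton 3·4=12, Elton→Orton 8·15=120, Quay→York 2·12=24, Ryde→York 2·25=50, Dover→York 5·4=20. Service 354; fixed 361; total 715.
Proposal Y: {Tring, York}: Vance→York 5·22=110, Holm→York 11·6=66, Farrow→Tring 6·4=24, Elton→York 8·15=120, Quay→York 2·12=24, Ryde→York 2·25=50, Dover→York 5·4=20. Service 414; fixed 305; total 719.
Difference: |715 − 719| = 4.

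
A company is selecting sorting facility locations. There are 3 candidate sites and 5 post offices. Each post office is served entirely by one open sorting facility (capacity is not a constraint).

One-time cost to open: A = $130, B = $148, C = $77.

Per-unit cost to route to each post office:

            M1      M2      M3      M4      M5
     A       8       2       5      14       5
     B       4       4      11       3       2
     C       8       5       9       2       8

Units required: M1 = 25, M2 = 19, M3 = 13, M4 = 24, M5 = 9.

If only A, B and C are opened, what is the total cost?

Total cost: 624

Each post office is assigned to its cheapest site among the open ones.
{A, B, C}: M1→B 4·25=100, M2→A 2·19=38, M3→A 5·13=65, M4→C 2·24=48, M5→B 2·9=18. Service 269; fixed 355; total 624.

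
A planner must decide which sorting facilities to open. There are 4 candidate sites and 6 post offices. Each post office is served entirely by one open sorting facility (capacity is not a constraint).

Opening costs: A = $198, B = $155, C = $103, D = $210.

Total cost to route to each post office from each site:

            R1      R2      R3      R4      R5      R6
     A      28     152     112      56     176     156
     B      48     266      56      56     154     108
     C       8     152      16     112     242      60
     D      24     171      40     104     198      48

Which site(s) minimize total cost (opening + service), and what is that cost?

Open C only; minimum total cost 693.

For any fixed open set, each post office goes to its cheapest open site; total = fixed + service.
{C}: R1→C 8, R2→C 152, R3→C 16, R4→C 112, R5→C 242, R6→C 60. Service 590; fixed 103; total 693.
{B, C}: R1→C 8, R2→C 152, R3→C 16, R4→B 56, R5→B 154, R6→C 60. Service 446; fixed 258; total 704.
{A, C}: service 468 + fixed 301 = 769
{A, B, C, D}: R1→C 8, R2→A 152, R3→C 16, R4→A 56, R5→B 154, R6→D 48. Service 434; fixed 666; total 1100.
No other subset beats 693.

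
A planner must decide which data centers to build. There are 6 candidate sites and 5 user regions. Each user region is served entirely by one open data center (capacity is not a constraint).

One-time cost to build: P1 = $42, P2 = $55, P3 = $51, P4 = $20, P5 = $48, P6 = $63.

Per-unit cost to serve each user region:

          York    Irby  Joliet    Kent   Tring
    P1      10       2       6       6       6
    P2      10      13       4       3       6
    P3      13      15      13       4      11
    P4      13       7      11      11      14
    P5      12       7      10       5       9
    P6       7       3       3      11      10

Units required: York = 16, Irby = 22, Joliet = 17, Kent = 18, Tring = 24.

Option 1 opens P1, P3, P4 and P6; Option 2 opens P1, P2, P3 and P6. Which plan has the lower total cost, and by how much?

Option 1: {P1, P3, P4, P6}: York→P6 7·16=112, Irby→P1 2·22=44, Joliet→P6 3·17=51, Kent→P3 4·18=72, Tring→P1 6·24=144. Service 423; fixed 176; total 599.
Option 2: {P1, P2, P3, P6}: York→P6 7·16=112, Irby→P1 2·22=44, Joliet→P6 3·17=51, Kent→P2 3·18=54, Tring→P1 6·24=144. Service 405; fixed 211; total 616.
Difference: |599 − 616| = 17.

Option 1 is cheaper by 17.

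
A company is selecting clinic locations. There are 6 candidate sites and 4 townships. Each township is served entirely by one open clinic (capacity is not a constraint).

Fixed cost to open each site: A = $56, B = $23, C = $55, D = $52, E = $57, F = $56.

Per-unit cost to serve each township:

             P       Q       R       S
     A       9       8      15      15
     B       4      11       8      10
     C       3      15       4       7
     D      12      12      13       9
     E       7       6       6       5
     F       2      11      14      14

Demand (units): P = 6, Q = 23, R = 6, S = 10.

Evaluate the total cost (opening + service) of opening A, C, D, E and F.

Each township is assigned to its cheapest site among the open ones.
{A, C, D, E, F}: P→F 2·6=12, Q→E 6·23=138, R→C 4·6=24, S→E 5·10=50. Service 224; fixed 276; total 500.

Total cost: 500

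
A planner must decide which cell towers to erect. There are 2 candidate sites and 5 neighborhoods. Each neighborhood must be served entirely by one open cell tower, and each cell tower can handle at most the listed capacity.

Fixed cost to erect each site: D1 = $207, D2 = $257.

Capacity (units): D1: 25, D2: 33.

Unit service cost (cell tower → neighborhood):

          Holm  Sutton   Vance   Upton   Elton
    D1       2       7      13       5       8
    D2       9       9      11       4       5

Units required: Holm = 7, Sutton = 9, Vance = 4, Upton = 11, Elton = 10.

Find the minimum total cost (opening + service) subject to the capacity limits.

Open {D1, D2}: Holm→D1 2·7=14, Sutton→D1 7·9=63, Vance→D2 11·4=44, Upton→D2 4·11=44, Elton→D2 5·10=50.
Loads: D1 carries 16/25, D2 carries 25/33. Service 215; fixed 464; total 679.
Next best feasible plan costs 687.

Minimum total cost: 679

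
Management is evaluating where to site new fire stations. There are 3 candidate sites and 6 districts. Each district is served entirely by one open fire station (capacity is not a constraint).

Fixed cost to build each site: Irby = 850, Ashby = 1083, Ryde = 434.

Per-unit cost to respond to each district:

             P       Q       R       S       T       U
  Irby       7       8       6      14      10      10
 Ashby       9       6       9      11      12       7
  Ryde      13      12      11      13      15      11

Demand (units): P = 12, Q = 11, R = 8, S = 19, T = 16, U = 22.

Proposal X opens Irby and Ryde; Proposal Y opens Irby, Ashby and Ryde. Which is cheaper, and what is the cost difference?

Proposal X is cheaper by 957.

Proposal X: {Irby, Ryde}: P→Irby 7·12=84, Q→Irby 8·11=88, R→Irby 6·8=48, S→Ryde 13·19=247, T→Irby 10·16=160, U→Irby 10·22=220. Service 847; fixed 1284; total 2131.
Proposal Y: {Irby, Ashby, Ryde}: P→Irby 7·12=84, Q→Ashby 6·11=66, R→Irby 6·8=48, S→Ashby 11·19=209, T→Irby 10·16=160, U→Ashby 7·22=154. Service 721; fixed 2367; total 3088.
Difference: |2131 − 3088| = 957.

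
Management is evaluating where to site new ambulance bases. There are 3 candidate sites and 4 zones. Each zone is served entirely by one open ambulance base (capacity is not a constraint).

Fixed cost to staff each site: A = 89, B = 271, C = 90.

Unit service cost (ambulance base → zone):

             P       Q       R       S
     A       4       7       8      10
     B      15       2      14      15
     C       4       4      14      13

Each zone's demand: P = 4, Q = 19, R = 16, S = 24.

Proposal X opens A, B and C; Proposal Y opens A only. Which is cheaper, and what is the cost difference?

Proposal Y is cheaper by 266.

Proposal X: {A, B, C}: P→A 4·4=16, Q→B 2·19=38, R→A 8·16=128, S→A 10·24=240. Service 422; fixed 450; total 872.
Proposal Y: {A}: P→A 4·4=16, Q→A 7·19=133, R→A 8·16=128, S→A 10·24=240. Service 517; fixed 89; total 606.
Difference: |872 − 606| = 266.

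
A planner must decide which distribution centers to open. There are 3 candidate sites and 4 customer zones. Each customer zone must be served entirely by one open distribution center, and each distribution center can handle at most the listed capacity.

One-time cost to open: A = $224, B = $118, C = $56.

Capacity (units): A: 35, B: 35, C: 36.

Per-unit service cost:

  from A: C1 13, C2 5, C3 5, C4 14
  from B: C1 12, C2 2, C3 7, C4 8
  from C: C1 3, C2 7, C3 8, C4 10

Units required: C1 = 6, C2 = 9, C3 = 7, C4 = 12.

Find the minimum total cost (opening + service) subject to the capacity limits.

Minimum total cost: 313

Open {C}: C1→C 3·6=18, C2→C 7·9=63, C3→C 8·7=56, C4→C 10·12=120.
Loads: C carries 34/36. Service 257; fixed 56; total 313.
Next best feasible plan costs 353.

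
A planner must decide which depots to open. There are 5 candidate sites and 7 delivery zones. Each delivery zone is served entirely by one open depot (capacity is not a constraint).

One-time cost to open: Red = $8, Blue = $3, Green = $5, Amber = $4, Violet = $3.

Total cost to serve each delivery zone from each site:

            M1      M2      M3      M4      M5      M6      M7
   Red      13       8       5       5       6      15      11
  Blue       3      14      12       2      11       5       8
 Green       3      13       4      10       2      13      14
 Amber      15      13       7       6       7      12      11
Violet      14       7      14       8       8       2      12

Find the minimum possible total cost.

For any fixed open set, each delivery zone goes to its cheapest open site; total = fixed + service.
{Blue, Green, Violet}: M1→Blue 3, M2→Violet 7, M3→Green 4, M4→Blue 2, M5→Green 2, M6→Violet 2, M7→Blue 8. Service 28; fixed 11; total 39.
{Blue, Green, Amber, Violet}: M1→Blue 3, M2→Violet 7, M3→Green 4, M4→Blue 2, M5→Green 2, M6→Violet 2, M7→Blue 8. Service 28; fixed 15; total 43.
{Blue, Green}: service 37 + fixed 8 = 45
{Red, Blue, Green, Amber, Violet}: service 28 + fixed 23 = 51
No other subset beats 39.

Minimum total cost: 39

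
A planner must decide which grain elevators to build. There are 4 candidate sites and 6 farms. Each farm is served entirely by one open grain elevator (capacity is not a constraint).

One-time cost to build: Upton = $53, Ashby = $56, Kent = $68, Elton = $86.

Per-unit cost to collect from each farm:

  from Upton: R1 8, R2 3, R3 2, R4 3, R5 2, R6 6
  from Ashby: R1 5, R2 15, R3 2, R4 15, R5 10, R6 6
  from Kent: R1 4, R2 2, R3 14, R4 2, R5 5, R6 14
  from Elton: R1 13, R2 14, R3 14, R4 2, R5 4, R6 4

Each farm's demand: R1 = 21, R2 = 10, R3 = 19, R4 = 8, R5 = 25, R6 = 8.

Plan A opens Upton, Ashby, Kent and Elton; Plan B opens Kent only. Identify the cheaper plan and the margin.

Plan A is cheaper by 188.

Plan A: {Upton, Ashby, Kent, Elton}: R1→Kent 4·21=84, R2→Kent 2·10=20, R3→Upton 2·19=38, R4→Kent 2·8=16, R5→Upton 2·25=50, R6→Elton 4·8=32. Service 240; fixed 263; total 503.
Plan B: {Kent}: R1→Kent 4·21=84, R2→Kent 2·10=20, R3→Kent 14·19=266, R4→Kent 2·8=16, R5→Kent 5·25=125, R6→Kent 14·8=112. Service 623; fixed 68; total 691.
Difference: |503 − 691| = 188.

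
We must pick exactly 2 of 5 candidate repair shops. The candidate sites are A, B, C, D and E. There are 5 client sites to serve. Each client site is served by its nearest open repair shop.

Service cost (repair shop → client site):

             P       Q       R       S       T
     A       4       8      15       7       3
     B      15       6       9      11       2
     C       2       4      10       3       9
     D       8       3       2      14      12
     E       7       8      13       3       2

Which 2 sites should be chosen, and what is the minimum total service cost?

With exactly 2 open, each client site uses its cheapest among the chosen.
{D, E}: P→E 7, Q→D 3, R→D 2, S→E 3, T→E 2. Service cost 17.
{A, D}: service cost 19
{C, D}: service cost 19
Among all 10 size-2 choices, {D, E} is lowest.

Choose D and E; total service cost 17.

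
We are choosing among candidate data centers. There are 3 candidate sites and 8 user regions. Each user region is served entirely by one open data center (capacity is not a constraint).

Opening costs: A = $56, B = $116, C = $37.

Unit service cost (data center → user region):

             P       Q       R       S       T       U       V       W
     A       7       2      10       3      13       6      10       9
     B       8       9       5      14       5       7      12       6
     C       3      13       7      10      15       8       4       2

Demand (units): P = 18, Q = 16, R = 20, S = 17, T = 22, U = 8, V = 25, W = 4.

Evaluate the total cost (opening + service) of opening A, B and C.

Total cost: 712

Each user region is assigned to its cheapest site among the open ones.
{A, B, C}: P→C 3·18=54, Q→A 2·16=32, R→B 5·20=100, S→A 3·17=51, T→B 5·22=110, U→A 6·8=48, V→C 4·25=100, W→C 2·4=8. Service 503; fixed 209; total 712.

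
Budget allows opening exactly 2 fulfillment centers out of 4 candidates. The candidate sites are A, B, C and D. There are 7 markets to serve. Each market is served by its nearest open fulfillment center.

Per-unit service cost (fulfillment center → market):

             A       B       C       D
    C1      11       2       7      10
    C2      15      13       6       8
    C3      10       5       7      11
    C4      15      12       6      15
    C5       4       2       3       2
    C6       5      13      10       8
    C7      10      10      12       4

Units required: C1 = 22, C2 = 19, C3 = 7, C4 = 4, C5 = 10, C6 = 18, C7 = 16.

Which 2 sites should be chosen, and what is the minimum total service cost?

Choose B and D; total service cost 507.

With exactly 2 open, each market uses its cheapest among the chosen.
{B, D}: C1→B 2·22=44, C2→D 8·19=152, C3→B 5·7=35, C4→B 12·4=48, C5→B 2·10=20, C6→D 8·18=144, C7→D 4·16=64. Service cost 507.
{C, D}: service cost 569
{B, C}: service cost 577
Among all 6 size-2 choices, {B, D} is lowest.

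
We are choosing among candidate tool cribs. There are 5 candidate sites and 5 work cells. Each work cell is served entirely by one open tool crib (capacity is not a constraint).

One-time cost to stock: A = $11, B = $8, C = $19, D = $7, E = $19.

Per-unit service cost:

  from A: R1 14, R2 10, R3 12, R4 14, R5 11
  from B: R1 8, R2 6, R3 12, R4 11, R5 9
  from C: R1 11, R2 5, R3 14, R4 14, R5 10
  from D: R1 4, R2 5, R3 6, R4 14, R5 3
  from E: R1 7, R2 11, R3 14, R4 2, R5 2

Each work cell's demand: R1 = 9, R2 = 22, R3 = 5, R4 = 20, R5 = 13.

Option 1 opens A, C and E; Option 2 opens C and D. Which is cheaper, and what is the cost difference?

Option 1 is cheaper by 173.

Option 1: {A, C, E}: R1→E 7·9=63, R2→C 5·22=110, R3→A 12·5=60, R4→E 2·20=40, R5→E 2·13=26. Service 299; fixed 49; total 348.
Option 2: {C, D}: R1→D 4·9=36, R2→C 5·22=110, R3→D 6·5=30, R4→C 14·20=280, R5→D 3·13=39. Service 495; fixed 26; total 521.
Difference: |348 − 521| = 173.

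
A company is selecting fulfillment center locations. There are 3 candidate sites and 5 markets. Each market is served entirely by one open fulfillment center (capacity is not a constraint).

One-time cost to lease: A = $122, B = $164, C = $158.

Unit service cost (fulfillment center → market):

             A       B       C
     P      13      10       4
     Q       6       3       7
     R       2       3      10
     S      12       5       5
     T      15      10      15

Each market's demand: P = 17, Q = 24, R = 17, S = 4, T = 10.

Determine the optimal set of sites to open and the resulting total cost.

For any fixed open set, each market goes to its cheapest open site; total = fixed + service.
{B}: P→B 10·17=170, Q→B 3·24=72, R→B 3·17=51, S→B 5·4=20, T→B 10·10=100. Service 413; fixed 164; total 577.
{B, C}: P→C 4·17=68, Q→B 3·24=72, R→B 3·17=51, S→B 5·4=20, T→B 10·10=100. Service 311; fixed 322; total 633.
{A, B}: service 396 + fixed 286 = 682
{A, B, C}: P→C 4·17=68, Q→B 3·24=72, R→A 2·17=34, S→B 5·4=20, T→B 10·10=100. Service 294; fixed 444; total 738.
No other subset beats 577.

Open B only; minimum total cost 577.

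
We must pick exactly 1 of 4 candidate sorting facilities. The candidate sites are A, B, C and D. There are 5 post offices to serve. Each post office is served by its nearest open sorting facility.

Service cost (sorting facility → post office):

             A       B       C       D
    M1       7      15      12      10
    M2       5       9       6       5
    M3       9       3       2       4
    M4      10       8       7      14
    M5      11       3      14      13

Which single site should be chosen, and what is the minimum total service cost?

With exactly 1 open, each post office uses its cheapest among the chosen.
{B}: M1→B 15, M2→B 9, M3→B 3, M4→B 8, M5→B 3. Service cost 38.
{C}: service cost 41
{A}: service cost 42
Among all 4 size-1 choices, {B} is lowest.

Choose B only; total service cost 38.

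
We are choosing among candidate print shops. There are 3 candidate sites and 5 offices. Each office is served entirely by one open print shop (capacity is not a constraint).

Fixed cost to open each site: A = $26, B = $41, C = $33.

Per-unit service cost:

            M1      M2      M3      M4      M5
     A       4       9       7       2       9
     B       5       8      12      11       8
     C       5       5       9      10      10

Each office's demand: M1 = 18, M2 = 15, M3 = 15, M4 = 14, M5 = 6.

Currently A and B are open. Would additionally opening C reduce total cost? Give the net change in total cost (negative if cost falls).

Current service cost with {A, B}: 373.
Adding C: each office re-picks its cheapest; new service cost 328, saving 45.
Extra fixed cost: 33. Net change = 33 − 45 = -12.
(Totals: 440 → 428.)

Yes — net change −12 (cost falls by 12).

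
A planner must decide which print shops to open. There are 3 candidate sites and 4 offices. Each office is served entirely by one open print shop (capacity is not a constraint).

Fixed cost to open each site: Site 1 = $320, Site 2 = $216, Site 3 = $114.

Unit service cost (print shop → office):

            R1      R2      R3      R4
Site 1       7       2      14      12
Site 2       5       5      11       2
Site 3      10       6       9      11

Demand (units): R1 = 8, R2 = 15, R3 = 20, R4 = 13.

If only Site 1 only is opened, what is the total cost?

Total cost: 842

Each office is assigned to its cheapest site among the open ones.
{Site 1}: R1→Site 1 7·8=56, R2→Site 1 2·15=30, R3→Site 1 14·20=280, R4→Site 1 12·13=156. Service 522; fixed 320; total 842.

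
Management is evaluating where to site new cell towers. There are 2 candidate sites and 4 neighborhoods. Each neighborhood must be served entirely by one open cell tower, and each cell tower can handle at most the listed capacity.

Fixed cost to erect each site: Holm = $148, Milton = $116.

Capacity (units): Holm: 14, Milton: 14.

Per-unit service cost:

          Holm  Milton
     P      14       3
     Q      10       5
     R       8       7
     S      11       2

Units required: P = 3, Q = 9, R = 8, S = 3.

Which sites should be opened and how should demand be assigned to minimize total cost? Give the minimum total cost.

Open {Holm, Milton}: P→Milton 3·3=9, Q→Milton 5·9=45, R→Holm 8·8=64, S→Holm 11·3=33.
Loads: Holm carries 11/14, Milton carries 12/14. Service 151; fixed 264; total 415.
Next best feasible plan costs 421.

Minimum total cost: 415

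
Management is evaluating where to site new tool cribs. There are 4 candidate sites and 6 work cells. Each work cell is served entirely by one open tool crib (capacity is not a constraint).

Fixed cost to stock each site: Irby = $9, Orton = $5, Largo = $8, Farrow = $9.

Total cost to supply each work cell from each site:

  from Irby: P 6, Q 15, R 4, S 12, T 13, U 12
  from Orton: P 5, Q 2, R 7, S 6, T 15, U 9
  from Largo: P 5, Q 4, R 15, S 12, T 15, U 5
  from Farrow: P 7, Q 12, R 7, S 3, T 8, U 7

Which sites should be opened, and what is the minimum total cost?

Open Orton and Farrow; minimum total cost 46.

For any fixed open set, each work cell goes to its cheapest open site; total = fixed + service.
{Orton, Farrow}: P→Orton 5, Q→Orton 2, R→Orton 7, S→Farrow 3, T→Farrow 8, U→Farrow 7. Service 32; fixed 14; total 46.
{Orton}: service 44 + fixed 5 = 49
{Largo, Farrow}: P→Largo 5, Q→Largo 4, R→Farrow 7, S→Farrow 3, T→Farrow 8, U→Largo 5. Service 32; fixed 17; total 49.
{Irby, Orton, Largo, Farrow}: P→Orton 5, Q→Orton 2, R→Irby 4, S→Farrow 3, T→Farrow 8, U→Largo 5. Service 27; fixed 31; total 58.
(All 15 nonempty subsets were checked; Orton and Farrow is lowest.)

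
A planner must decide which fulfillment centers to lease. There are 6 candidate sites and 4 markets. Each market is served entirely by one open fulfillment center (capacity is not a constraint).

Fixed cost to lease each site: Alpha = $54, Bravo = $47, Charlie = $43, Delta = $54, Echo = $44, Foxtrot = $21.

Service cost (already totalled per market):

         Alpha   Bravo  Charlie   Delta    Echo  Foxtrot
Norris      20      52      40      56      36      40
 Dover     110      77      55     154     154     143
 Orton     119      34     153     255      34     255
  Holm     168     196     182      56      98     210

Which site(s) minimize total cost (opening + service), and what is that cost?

For any fixed open set, each market goes to its cheapest open site; total = fixed + service.
{Charlie, Echo}: Norris→Echo 36, Dover→Charlie 55, Orton→Echo 34, Holm→Echo 98. Service 223; fixed 87; total 310.
{Bravo, Delta}: Norris→Bravo 52, Dover→Bravo 77, Orton→Bravo 34, Holm→Delta 56. Service 219; fixed 101; total 320.
{Charlie, Delta, Echo}: service 181 + fixed 141 = 322
{Alpha, Bravo, Charlie, Delta, Echo, Foxtrot}: Norris→Alpha 20, Dover→Charlie 55, Orton→Bravo 34, Holm→Delta 56. Service 165; fixed 263; total 428.
No other subset beats 310.

Open Charlie and Echo; minimum total cost 310.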